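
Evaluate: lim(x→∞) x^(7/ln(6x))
This is an exponential indeterminate form.

For exponential indeterminate forms, take the natural log:
  Let L = lim(x→∞) x^(7/ln(6x))
  Then ln(L) = lim(x→∞) [exponent × ln(base)]
  Evaluate using L'Hôpital or standard limits, then exponentiate.
  L = e^(7)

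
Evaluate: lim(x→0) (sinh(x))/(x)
This is a 0/0 indeterminate form.

Apply L'Hôpital's rule: differentiate numerator and denominator separately.
  f(x) = sinh(x)   ⇒   f'(x) = cosh(x)
  g(x) = x   ⇒   g'(x) = 1
  lim(x→0) f'(x)/g'(x) = lim(x→0) (cosh(x))/(1)
  = 1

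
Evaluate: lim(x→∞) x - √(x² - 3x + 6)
This is an ∞-∞ indeterminate form.

Combine fractions or rationalize to convert ∞-∞ to 0/0 form:
  lim(x→∞) x - √(x² - 3x + 6) = 3/2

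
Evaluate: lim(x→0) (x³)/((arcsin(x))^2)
This is a 0/0 indeterminate form.

Apply L'Hôpital's rule: differentiate numerator and denominator separately.
  f(x) = x^3   ⇒   f'(x) = 3·x^2
  g(x) = asin(x)^2   ⇒   g'(x) = 2·asin(x)/sqrt(1 - x^2)
  lim(x→0) f'(x)/g'(x) = lim(x→0) (3·x^2)/(2·asin(x)/sqrt(1 - x^2))
  = 0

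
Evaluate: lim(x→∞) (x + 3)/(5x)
This is an ∞/∞ indeterminate form.

Apply L'Hôpital's rule: differentiate numerator and denominator separately.
  f(x) = x + 3   ⇒   f'(x) = 1
  g(x) = 5·x   ⇒   g'(x) = 5
  lim(x→∞) f'(x)/g'(x) = lim(x→∞) (1)/(5)
  = 1/5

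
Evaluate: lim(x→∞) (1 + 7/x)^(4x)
This is an exponential indeterminate form.

For exponential indeterminate forms, take the natural log:
  Let L = lim(x→∞) (1 + 7/x)^(4x)
  Then ln(L) = lim(x→∞) [exponent × ln(base)]
  Evaluate using L'Hôpital or standard limits, then exponentiate.
  L = e^(28)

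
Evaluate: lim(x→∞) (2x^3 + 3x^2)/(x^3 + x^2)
This is an ∞/∞ indeterminate form.

Apply L'Hôpital's rule: differentiate numerator and denominator separately.
  f(x) = 2·x^3 + 3·x^2   ⇒   f'(x) = 6·x^2 + 6·x
  g(x) = x^3 + x^2   ⇒   g'(x) = 3·x^2 + 2·x
  lim(x→∞) f'(x)/g'(x) = lim(x→∞) (6·x^2 + 6·x)/(3·x^2 + 2·x)
  = 2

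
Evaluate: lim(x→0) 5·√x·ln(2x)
This is a 0·∞ indeterminate form.

Rewrite 0·∞ as a quotient (0/0 or ∞/∞ form), then apply L'Hôpital's rule:
  lim(x→0) 5·√x·ln(2x) = 0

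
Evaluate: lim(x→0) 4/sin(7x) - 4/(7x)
This is an ∞-∞ indeterminate form.

Combine fractions or rationalize to convert ∞-∞ to 0/0 form:
  lim(x→0) 4/sin(7x) - 4/(7x) = 0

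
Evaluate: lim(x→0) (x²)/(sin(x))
This is a 0/0 indeterminate form.

Apply L'Hôpital's rule: differentiate numerator and denominator separately.
  f(x) = x^2   ⇒   f'(x) = 2·x
  g(x) = sin(x)   ⇒   g'(x) = cos(x)
  lim(x→0) f'(x)/g'(x) = lim(x→0) (2·x)/(cos(x))
  = 0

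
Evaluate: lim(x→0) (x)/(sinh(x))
This is a 0/0 indeterminate form.

Apply L'Hôpital's rule: differentiate numerator and denominator separately.
  f(x) = x   ⇒   f'(x) = 1
  g(x) = sinh(x)   ⇒   g'(x) = cosh(x)
  lim(x→0) f'(x)/g'(x) = lim(x→0) (1)/(cosh(x))
  = 1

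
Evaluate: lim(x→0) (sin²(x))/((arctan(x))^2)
This is a 0/0 indeterminate form.

Apply L'Hôpital's rule: differentiate numerator and denominator separately.
  f(x) = sin(x)^2   ⇒   f'(x) = 2·sin(x)·cos(x)
  g(x) = atan(x)^2   ⇒   g'(x) = 2·atan(x)/(x^2 + 1)
  lim(x→0) f'(x)/g'(x) = lim(x→0) (2·sin(x)·cos(x))/(2·atan(x)/(x^2 + 1))
  = 1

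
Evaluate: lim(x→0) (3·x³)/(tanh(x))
This is a 0/0 indeterminate form.

Apply L'Hôpital's rule: differentiate numerator and denominator separately.
  f(x) = 3·x^3   ⇒   f'(x) = 9·x^2
  g(x) = tanh(x)   ⇒   g'(x) = 1 - tanh(x)^2
  lim(x→0) f'(x)/g'(x) = lim(x→0) (9·x^2)/(1 - tanh(x)^2)
  = 0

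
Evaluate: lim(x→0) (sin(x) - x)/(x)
This is a 0/0 indeterminate form.

Apply L'Hôpital's rule: differentiate numerator and denominator separately.
  f(x) = -x + sin(x)   ⇒   f'(x) = cos(x) - 1
  g(x) = x   ⇒   g'(x) = 1
  lim(x→0) f'(x)/g'(x) = lim(x→0) (cos(x) - 1)/(1)
  = 0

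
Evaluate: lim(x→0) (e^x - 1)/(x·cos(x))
This is a 0/0 indeterminate form.

Apply L'Hôpital's rule: differentiate numerator and denominator separately.
  f(x) = e^(x) - 1   ⇒   f'(x) = e^(x)
  g(x) = x·cos(x)   ⇒   g'(x) = -x·sin(x) + cos(x)
  lim(x→0) f'(x)/g'(x) = lim(x→0) (e^(x))/(-x·sin(x) + cos(x))
  = 1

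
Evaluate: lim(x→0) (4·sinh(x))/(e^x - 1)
This is a 0/0 indeterminate form.

Apply L'Hôpital's rule: differentiate numerator and denominator separately.
  f(x) = 4·sinh(x)   ⇒   f'(x) = 4·cosh(x)
  g(x) = e^(x) - 1   ⇒   g'(x) = e^(x)
  lim(x→0) f'(x)/g'(x) = lim(x→0) (4·cosh(x))/(e^(x))
  = 4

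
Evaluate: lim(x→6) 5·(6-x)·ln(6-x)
This is a 0·∞ indeterminate form.

Rewrite 0·∞ as a quotient (0/0 or ∞/∞ form), then apply L'Hôpital's rule:
  lim(x→6) 5·(6-x)·ln(6-x) = 0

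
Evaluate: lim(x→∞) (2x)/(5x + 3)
This is an ∞/∞ indeterminate form.

Apply L'Hôpital's rule: differentiate numerator and denominator separately.
  f(x) = 2·x   ⇒   f'(x) = 2
  g(x) = 5·x + 3   ⇒   g'(x) = 5
  lim(x→∞) f'(x)/g'(x) = lim(x→∞) (2)/(5)
  = 2/5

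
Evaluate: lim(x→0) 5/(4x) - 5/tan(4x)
This is an ∞-∞ indeterminate form.

Combine fractions or rationalize to convert ∞-∞ to 0/0 form:
  lim(x→0) 5/(4x) - 5/tan(4x) = 0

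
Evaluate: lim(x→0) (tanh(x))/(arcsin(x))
This is a 0/0 indeterminate form.

Apply L'Hôpital's rule: differentiate numerator and denominator separately.
  f(x) = tanh(x)   ⇒   f'(x) = 1 - tanh(x)^2
  g(x) = asin(x)   ⇒   g'(x) = 1/sqrt(1 - x^2)
  lim(x→0) f'(x)/g'(x) = lim(x→0) (1 - tanh(x)^2)/(1/sqrt(1 - x^2))
  = 1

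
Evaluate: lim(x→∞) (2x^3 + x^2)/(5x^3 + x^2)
This is an ∞/∞ indeterminate form.

Apply L'Hôpital's rule: differentiate numerator and denominator separately.
  f(x) = 2·x^3 + x^2   ⇒   f'(x) = 6·x^2 + 2·x
  g(x) = 5·x^3 + x^2   ⇒   g'(x) = 15·x^2 + 2·x
  lim(x→∞) f'(x)/g'(x) = lim(x→∞) (6·x^2 + 2·x)/(15·x^2 + 2·x)
  = 2/5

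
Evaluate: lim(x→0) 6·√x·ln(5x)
This is a 0·∞ indeterminate form.

Rewrite 0·∞ as a quotient (0/0 or ∞/∞ form), then apply L'Hôpital's rule:
  lim(x→0) 6·√x·ln(5x) = 0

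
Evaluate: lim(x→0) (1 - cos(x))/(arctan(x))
This is a 0/0 indeterminate form.

Apply L'Hôpital's rule: differentiate numerator and denominator separately.
  f(x) = 1 - cos(x)   ⇒   f'(x) = sin(x)
  g(x) = atan(x)   ⇒   g'(x) = 1/(x^2 + 1)
  lim(x→0) f'(x)/g'(x) = lim(x→0) (sin(x))/(1/(x^2 + 1))
  = 0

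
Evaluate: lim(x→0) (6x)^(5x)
This is an exponential indeterminate form.

For exponential indeterminate forms, take the natural log:
  Let L = lim(x→0) (6x)^(5x)
  Then ln(L) = lim(x→0) [exponent × ln(base)]
  Evaluate using L'Hôpital or standard limits, then exponentiate.
  L = 1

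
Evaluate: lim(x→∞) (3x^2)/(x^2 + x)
This is an ∞/∞ indeterminate form.

Apply L'Hôpital's rule: differentiate numerator and denominator separately.
  f(x) = 3·x^2   ⇒   f'(x) = 6·x
  g(x) = x^2 + x   ⇒   g'(x) = 2·x + 1
  lim(x→∞) f'(x)/g'(x) = lim(x→∞) (6·x)/(2·x + 1)
  = 3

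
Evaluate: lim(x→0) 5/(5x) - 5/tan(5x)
This is an ∞-∞ indeterminate form.

Combine fractions or rationalize to convert ∞-∞ to 0/0 form:
  lim(x→0) 5/(5x) - 5/tan(5x) = 0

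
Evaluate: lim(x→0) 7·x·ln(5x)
This is a 0·∞ indeterminate form.

Rewrite 0·∞ as a quotient (0/0 or ∞/∞ form), then apply L'Hôpital's rule:
  lim(x→0) 7·x·ln(5x) = 0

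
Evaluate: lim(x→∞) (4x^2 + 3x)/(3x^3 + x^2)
This is an ∞/∞ indeterminate form.

Apply L'Hôpital's rule: differentiate numerator and denominator separately.
  f(x) = 4·x^2 + 3·x   ⇒   f'(x) = 8·x + 3
  g(x) = 3·x^3 + x^2   ⇒   g'(x) = 9·x^2 + 2·x
  lim(x→∞) f'(x)/g'(x) = lim(x→∞) (8·x + 3)/(9·x^2 + 2·x)
  = 0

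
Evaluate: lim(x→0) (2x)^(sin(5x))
This is an exponential indeterminate form.

For exponential indeterminate forms, take the natural log:
  Let L = lim(x→0) (2x)^(sin(5x))
  Then ln(L) = lim(x→0) [exponent × ln(base)]
  Evaluate using L'Hôpital or standard limits, then exponentiate.
  L = 1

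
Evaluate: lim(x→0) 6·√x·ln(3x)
This is a 0·∞ indeterminate form.

Rewrite 0·∞ as a quotient (0/0 or ∞/∞ form), then apply L'Hôpital's rule:
  lim(x→0) 6·√x·ln(3x) = 0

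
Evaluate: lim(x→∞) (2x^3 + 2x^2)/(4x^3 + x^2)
This is an ∞/∞ indeterminate form.

Apply L'Hôpital's rule: differentiate numerator and denominator separately.
  f(x) = 2·x^3 + 2·x^2   ⇒   f'(x) = 6·x^2 + 4·x
  g(x) = 4·x^3 + x^2   ⇒   g'(x) = 12·x^2 + 2·x
  lim(x→∞) f'(x)/g'(x) = lim(x→∞) (6·x^2 + 4·x)/(12·x^2 + 2·x)
  = 1/2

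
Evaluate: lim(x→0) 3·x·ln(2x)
This is a 0·∞ indeterminate form.

Rewrite 0·∞ as a quotient (0/0 or ∞/∞ form), then apply L'Hôpital's rule:
  lim(x→0) 3·x·ln(2x) = 0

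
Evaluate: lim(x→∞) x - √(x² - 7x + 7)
This is an ∞-∞ indeterminate form.

Combine fractions or rationalize to convert ∞-∞ to 0/0 form:
  lim(x→∞) x - √(x² - 7x + 7) = 7/2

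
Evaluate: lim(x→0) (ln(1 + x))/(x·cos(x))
This is a 0/0 indeterminate form.

Apply L'Hôpital's rule: differentiate numerator and denominator separately.
  f(x) = ln(x + 1)   ⇒   f'(x) = 1/(x + 1)
  g(x) = x·cos(x)   ⇒   g'(x) = -x·sin(x) + cos(x)
  lim(x→0) f'(x)/g'(x) = lim(x→0) (1/(x + 1))/(-x·sin(x) + cos(x))
  = 1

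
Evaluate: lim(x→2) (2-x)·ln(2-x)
This is a 0·∞ indeterminate form.

Rewrite 0·∞ as a quotient (0/0 or ∞/∞ form), then apply L'Hôpital's rule:
  lim(x→2) (2-x)·ln(2-x) = 0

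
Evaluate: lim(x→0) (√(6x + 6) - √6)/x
This is a standard limit.

Factor or rationalize the expression:
  lim(x→0) (√(6x + 6) - √6)/x = sqrt(6)/2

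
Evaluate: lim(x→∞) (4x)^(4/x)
This is an exponential indeterminate form.

For exponential indeterminate forms, take the natural log:
  Let L = lim(x→∞) (4x)^(4/x)
  Then ln(L) = lim(x→∞) [exponent × ln(base)]
  Evaluate using L'Hôpital or standard limits, then exponentiate.
  L = 1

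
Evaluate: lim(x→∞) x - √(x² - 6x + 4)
This is an ∞-∞ indeterminate form.

Combine fractions or rationalize to convert ∞-∞ to 0/0 form:
  lim(x→∞) x - √(x² - 6x + 4) = 3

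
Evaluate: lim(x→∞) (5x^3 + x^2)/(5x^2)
This is an ∞/∞ indeterminate form.

Apply L'Hôpital's rule: differentiate numerator and denominator separately.
  f(x) = 5·x^3 + x^2   ⇒   f'(x) = 15·x^2 + 2·x
  g(x) = 5·x^2   ⇒   g'(x) = 10·x
  lim(x→∞) f'(x)/g'(x) = lim(x→∞) (15·x^2 + 2·x)/(10·x)
  = ∞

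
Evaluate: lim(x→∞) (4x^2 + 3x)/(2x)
This is an ∞/∞ indeterminate form.

Apply L'Hôpital's rule: differentiate numerator and denominator separately.
  f(x) = 4·x^2 + 3·x   ⇒   f'(x) = 8·x + 3
  g(x) = 2·x   ⇒   g'(x) = 2
  lim(x→∞) f'(x)/g'(x) = lim(x→∞) (8·x + 3)/(2)
  = ∞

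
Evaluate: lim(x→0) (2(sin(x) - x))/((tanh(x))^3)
This is a 0/0 indeterminate form.

Apply L'Hôpital's rule: differentiate numerator and denominator separately.
  f(x) = -2·x + 2·sin(x)   ⇒   f'(x) = 2·cos(x) - 2
  g(x) = tanh(x)^3   ⇒   g'(x) = (3 - 3·tanh(x)^2)·tanh(x)^2
  lim(x→0) f'(x)/g'(x) = lim(x→0) (2·cos(x) - 2)/((3 - 3·tanh(x)^2)·tanh(x)^2)
  = -1/3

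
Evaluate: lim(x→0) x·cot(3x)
This is a 0·∞ indeterminate form.

Rewrite 0·∞ as a quotient (0/0 or ∞/∞ form), then apply L'Hôpital's rule:
  lim(x→0) x·cot(3x) = 1/3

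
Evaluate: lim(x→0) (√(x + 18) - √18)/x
This is a standard limit.

Factor or rationalize the expression:
  lim(x→0) (√(x + 18) - √18)/x = sqrt(2)/12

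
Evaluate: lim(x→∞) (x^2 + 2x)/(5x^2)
This is an ∞/∞ indeterminate form.

Apply L'Hôpital's rule: differentiate numerator and denominator separately.
  f(x) = x^2 + 2·x   ⇒   f'(x) = 2·x + 2
  g(x) = 5·x^2   ⇒   g'(x) = 10·x
  lim(x→∞) f'(x)/g'(x) = lim(x→∞) (2·x + 2)/(10·x)
  = 1/5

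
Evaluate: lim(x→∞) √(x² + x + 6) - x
This is an ∞-∞ indeterminate form.

Combine fractions or rationalize to convert ∞-∞ to 0/0 form:
  lim(x→∞) √(x² + x + 6) - x = 1/2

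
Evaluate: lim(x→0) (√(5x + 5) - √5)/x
This is a standard limit.

Factor or rationalize the expression:
  lim(x→0) (√(5x + 5) - √5)/x = sqrt(5)/2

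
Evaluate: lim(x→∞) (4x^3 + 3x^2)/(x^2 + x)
This is an ∞/∞ indeterminate form.

Apply L'Hôpital's rule: differentiate numerator and denominator separately.
  f(x) = 4·x^3 + 3·x^2   ⇒   f'(x) = 12·x^2 + 6·x
  g(x) = x^2 + x   ⇒   g'(x) = 2·x + 1
  lim(x→∞) f'(x)/g'(x) = lim(x→∞) (12·x^2 + 6·x)/(2·x + 1)
  = ∞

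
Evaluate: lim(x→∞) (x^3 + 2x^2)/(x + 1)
This is an ∞/∞ indeterminate form.

Apply L'Hôpital's rule: differentiate numerator and denominator separately.
  f(x) = x^3 + 2·x^2   ⇒   f'(x) = 3·x^2 + 4·x
  g(x) = x + 1   ⇒   g'(x) = 1
  lim(x→∞) f'(x)/g'(x) = lim(x→∞) (3·x^2 + 4·x)/(1)
  = ∞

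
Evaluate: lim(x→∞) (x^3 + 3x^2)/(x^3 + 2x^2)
This is an ∞/∞ indeterminate form.

Apply L'Hôpital's rule: differentiate numerator and denominator separately.
  f(x) = x^3 + 3·x^2   ⇒   f'(x) = 3·x^2 + 6·x
  g(x) = x^3 + 2·x^2   ⇒   g'(x) = 3·x^2 + 4·x
  lim(x→∞) f'(x)/g'(x) = lim(x→∞) (3·x^2 + 6·x)/(3·x^2 + 4·x)
  = 1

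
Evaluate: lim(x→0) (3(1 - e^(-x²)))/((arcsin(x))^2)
This is a 0/0 indeterminate form.

Apply L'Hôpital's rule: differentiate numerator and denominator separately.
  f(x) = 3 - 3·e^(-x^2)   ⇒   f'(x) = 6·x·e^(-x^2)
  g(x) = asin(x)^2   ⇒   g'(x) = 2·asin(x)/sqrt(1 - x^2)
  lim(x→0) f'(x)/g'(x) = lim(x→0) (6·x·e^(-x^2))/(2·asin(x)/sqrt(1 - x^2))
  = 3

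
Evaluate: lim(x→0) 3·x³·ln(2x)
This is a 0·∞ indeterminate form.

Rewrite 0·∞ as a quotient (0/0 or ∞/∞ form), then apply L'Hôpital's rule:
  lim(x→0) 3·x³·ln(2x) = 0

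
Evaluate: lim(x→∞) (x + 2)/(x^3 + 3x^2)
This is an ∞/∞ indeterminate form.

Apply L'Hôpital's rule: differentiate numerator and denominator separately.
  f(x) = x + 2   ⇒   f'(x) = 1
  g(x) = x^3 + 3·x^2   ⇒   g'(x) = 3·x^2 + 6·x
  lim(x→∞) f'(x)/g'(x) = lim(x→∞) (1)/(3·x^2 + 6·x)
  = 0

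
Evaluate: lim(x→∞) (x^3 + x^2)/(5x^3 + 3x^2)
This is an ∞/∞ indeterminate form.

Apply L'Hôpital's rule: differentiate numerator and denominator separately.
  f(x) = x^3 + x^2   ⇒   f'(x) = 3·x^2 + 2·x
  g(x) = 5·x^3 + 3·x^2   ⇒   g'(x) = 15·x^2 + 6·x
  lim(x→∞) f'(x)/g'(x) = lim(x→∞) (3·x^2 + 2·x)/(15·x^2 + 6·x)
  = 1/5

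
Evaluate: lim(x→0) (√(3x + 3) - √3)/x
This is a standard limit.

Factor or rationalize the expression:
  lim(x→0) (√(3x + 3) - √3)/x = sqrt(3)/2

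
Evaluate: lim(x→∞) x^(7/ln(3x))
This is an exponential indeterminate form.

For exponential indeterminate forms, take the natural log:
  Let L = lim(x→∞) x^(7/ln(3x))
  Then ln(L) = lim(x→∞) [exponent × ln(base)]
  Evaluate using L'Hôpital or standard limits, then exponentiate.
  L = e^(7)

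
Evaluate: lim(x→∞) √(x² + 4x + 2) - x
This is an ∞-∞ indeterminate form.

Combine fractions or rationalize to convert ∞-∞ to 0/0 form:
  lim(x→∞) √(x² + 4x + 2) - x = 2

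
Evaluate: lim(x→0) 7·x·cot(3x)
This is a 0·∞ indeterminate form.

Rewrite 0·∞ as a quotient (0/0 or ∞/∞ form), then apply L'Hôpital's rule:
  lim(x→0) 7·x·cot(3x) = 7/3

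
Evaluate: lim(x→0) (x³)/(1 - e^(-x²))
This is a 0/0 indeterminate form.

Apply L'Hôpital's rule: differentiate numerator and denominator separately.
  f(x) = x^3   ⇒   f'(x) = 3·x^2
  g(x) = 1 - e^(-x^2)   ⇒   g'(x) = 2·x·e^(-x^2)
  lim(x→0) f'(x)/g'(x) = lim(x→0) (3·x^2)/(2·x·e^(-x^2))
  = 0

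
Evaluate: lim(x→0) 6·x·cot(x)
This is a 0·∞ indeterminate form.

Rewrite 0·∞ as a quotient (0/0 or ∞/∞ form), then apply L'Hôpital's rule:
  lim(x→0) 6·x·cot(x) = 6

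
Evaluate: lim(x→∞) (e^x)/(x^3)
This is an ∞/∞ indeterminate form.

Apply L'Hôpital's rule: differentiate numerator and denominator separately.
  f(x) = e^(x)   ⇒   f'(x) = e^(x)
  g(x) = x^3   ⇒   g'(x) = 3·x^2
  lim(x→∞) f'(x)/g'(x) = lim(x→∞) (e^(x))/(3·x^2)
  = ∞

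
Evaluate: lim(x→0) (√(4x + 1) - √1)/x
This is a standard limit.

Factor or rationalize the expression:
  lim(x→0) (√(4x + 1) - √1)/x = 2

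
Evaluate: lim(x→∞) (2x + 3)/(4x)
This is an ∞/∞ indeterminate form.

Apply L'Hôpital's rule: differentiate numerator and denominator separately.
  f(x) = 2·x + 3   ⇒   f'(x) = 2
  g(x) = 4·x   ⇒   g'(x) = 4
  lim(x→∞) f'(x)/g'(x) = lim(x→∞) (2)/(4)
  = 1/2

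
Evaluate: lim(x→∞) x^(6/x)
This is an exponential indeterminate form.

For exponential indeterminate forms, take the natural log:
  Let L = lim(x→∞) x^(6/x)
  Then ln(L) = lim(x→∞) [exponent × ln(base)]
  Evaluate using L'Hôpital or standard limits, then exponentiate.
  L = 1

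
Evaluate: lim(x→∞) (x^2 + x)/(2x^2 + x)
This is an ∞/∞ indeterminate form.

Apply L'Hôpital's rule: differentiate numerator and denominator separately.
  f(x) = x^2 + x   ⇒   f'(x) = 2·x + 1
  g(x) = 2·x^2 + x   ⇒   g'(x) = 4·x + 1
  lim(x→∞) f'(x)/g'(x) = lim(x→∞) (2·x + 1)/(4·x + 1)
  = 1/2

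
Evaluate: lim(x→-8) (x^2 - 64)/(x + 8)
This is a standard limit.

Factor or rationalize the expression:
  lim(x→-8) (x^2 - 64)/(x + 8) = -16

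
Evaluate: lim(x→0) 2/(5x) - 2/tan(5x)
This is an ∞-∞ indeterminate form.

Combine fractions or rationalize to convert ∞-∞ to 0/0 form:
  lim(x→0) 2/(5x) - 2/tan(5x) = 0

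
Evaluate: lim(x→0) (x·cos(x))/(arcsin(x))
This is a 0/0 indeterminate form.

Apply L'Hôpital's rule: differentiate numerator and denominator separately.
  f(x) = x·cos(x)   ⇒   f'(x) = -x·sin(x) + cos(x)
  g(x) = asin(x)   ⇒   g'(x) = 1/sqrt(1 - x^2)
  lim(x→0) f'(x)/g'(x) = lim(x→0) (-x·sin(x) + cos(x))/(1/sqrt(1 - x^2))
  = 1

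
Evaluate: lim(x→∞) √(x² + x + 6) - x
This is an ∞-∞ indeterminate form.

Combine fractions or rationalize to convert ∞-∞ to 0/0 form:
  lim(x→∞) √(x² + x + 6) - x = 1/2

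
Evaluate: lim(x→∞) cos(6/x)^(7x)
This is an exponential indeterminate form.

For exponential indeterminate forms, take the natural log:
  Let L = lim(x→∞) cos(6/x)^(7x)
  Then ln(L) = lim(x→∞) [exponent × ln(base)]
  Evaluate using L'Hôpital or standard limits, then exponentiate.
  L = 1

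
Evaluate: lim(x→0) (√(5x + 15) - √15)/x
This is a standard limit.

Factor or rationalize the expression:
  lim(x→0) (√(5x + 15) - √15)/x = sqrt(15)/6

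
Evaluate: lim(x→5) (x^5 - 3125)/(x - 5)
This is a standard limit.

Factor or rationalize the expression:
  lim(x→5) (x^5 - 3125)/(x - 5) = 3125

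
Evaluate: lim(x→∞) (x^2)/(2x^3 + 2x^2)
This is an ∞/∞ indeterminate form.

Apply L'Hôpital's rule: differentiate numerator and denominator separately.
  f(x) = x^2   ⇒   f'(x) = 2·x
  g(x) = 2·x^3 + 2·x^2   ⇒   g'(x) = 6·x^2 + 4·x
  lim(x→∞) f'(x)/g'(x) = lim(x→∞) (2·x)/(6·x^2 + 4·x)
  = 0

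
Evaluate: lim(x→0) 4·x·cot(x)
This is a 0·∞ indeterminate form.

Rewrite 0·∞ as a quotient (0/0 or ∞/∞ form), then apply L'Hôpital's rule:
  lim(x→0) 4·x·cot(x) = 4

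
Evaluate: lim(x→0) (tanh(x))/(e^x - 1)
This is a 0/0 indeterminate form.

Apply L'Hôpital's rule: differentiate numerator and denominator separately.
  f(x) = tanh(x)   ⇒   f'(x) = 1 - tanh(x)^2
  g(x) = e^(x) - 1   ⇒   g'(x) = e^(x)
  lim(x→0) f'(x)/g'(x) = lim(x→0) (1 - tanh(x)^2)/(e^(x))
  = 1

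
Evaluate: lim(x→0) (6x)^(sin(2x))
This is an exponential indeterminate form.

For exponential indeterminate forms, take the natural log:
  Let L = lim(x→0) (6x)^(sin(2x))
  Then ln(L) = lim(x→0) [exponent × ln(base)]
  Evaluate using L'Hôpital or standard limits, then exponentiate.
  L = 1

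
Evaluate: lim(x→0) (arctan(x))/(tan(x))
This is a 0/0 indeterminate form.

Apply L'Hôpital's rule: differentiate numerator and denominator separately.
  f(x) = atan(x)   ⇒   f'(x) = 1/(x^2 + 1)
  g(x) = tan(x)   ⇒   g'(x) = tan(x)^2 + 1
  lim(x→0) f'(x)/g'(x) = lim(x→0) (1/(x^2 + 1))/(tan(x)^2 + 1)
  = 1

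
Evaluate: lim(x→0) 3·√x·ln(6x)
This is a 0·∞ indeterminate form.

Rewrite 0·∞ as a quotient (0/0 or ∞/∞ form), then apply L'Hôpital's rule:
  lim(x→0) 3·√x·ln(6x) = 0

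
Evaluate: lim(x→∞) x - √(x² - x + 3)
This is an ∞-∞ indeterminate form.

Combine fractions or rationalize to convert ∞-∞ to 0/0 form:
  lim(x→∞) x - √(x² - x + 3) = 1/2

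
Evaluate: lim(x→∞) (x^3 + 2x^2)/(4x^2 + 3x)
This is an ∞/∞ indeterminate form.

Apply L'Hôpital's rule: differentiate numerator and denominator separately.
  f(x) = x^3 + 2·x^2   ⇒   f'(x) = 3·x^2 + 4·x
  g(x) = 4·x^2 + 3·x   ⇒   g'(x) = 8·x + 3
  lim(x→∞) f'(x)/g'(x) = lim(x→∞) (3·x^2 + 4·x)/(8·x + 3)
  = ∞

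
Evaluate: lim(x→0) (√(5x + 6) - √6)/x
This is a standard limit.

Factor or rationalize the expression:
  lim(x→0) (√(5x + 6) - √6)/x = 5·sqrt(6)/12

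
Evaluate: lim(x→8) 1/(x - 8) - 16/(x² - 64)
This is an ∞-∞ indeterminate form.

Combine fractions or rationalize to convert ∞-∞ to 0/0 form:
  lim(x→8) 1/(x - 8) - 16/(x² - 64) = 1/16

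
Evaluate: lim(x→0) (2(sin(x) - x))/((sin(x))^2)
This is a 0/0 indeterminate form.

Apply L'Hôpital's rule: differentiate numerator and denominator separately.
  f(x) = -2·x + 2·sin(x)   ⇒   f'(x) = 2·cos(x) - 2
  g(x) = sin(x)^2   ⇒   g'(x) = 2·sin(x)·cos(x)
  lim(x→0) f'(x)/g'(x) = lim(x→0) (2·cos(x) - 2)/(2·sin(x)·cos(x))
  = 0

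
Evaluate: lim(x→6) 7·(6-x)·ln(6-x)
This is a 0·∞ indeterminate form.

Rewrite 0·∞ as a quotient (0/0 or ∞/∞ form), then apply L'Hôpital's rule:
  lim(x→6) 7·(6-x)·ln(6-x) = 0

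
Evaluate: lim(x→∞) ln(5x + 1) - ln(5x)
This is an ∞-∞ indeterminate form.

Combine fractions or rationalize to convert ∞-∞ to 0/0 form:
  lim(x→∞) ln(5x + 1) - ln(5x) = 0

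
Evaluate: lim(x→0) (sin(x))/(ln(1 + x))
This is a 0/0 indeterminate form.

Apply L'Hôpital's rule: differentiate numerator and denominator separately.
  f(x) = sin(x)   ⇒   f'(x) = cos(x)
  g(x) = ln(x + 1)   ⇒   g'(x) = 1/(x + 1)
  lim(x→0) f'(x)/g'(x) = lim(x→0) (cos(x))/(1/(x + 1))
  = 1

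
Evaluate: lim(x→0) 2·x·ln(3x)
This is a 0·∞ indeterminate form.

Rewrite 0·∞ as a quotient (0/0 or ∞/∞ form), then apply L'Hôpital's rule:
  lim(x→0) 2·x·ln(3x) = 0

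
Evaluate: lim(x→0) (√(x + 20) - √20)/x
This is a standard limit.

Factor or rationalize the expression:
  lim(x→0) (√(x + 20) - √20)/x = sqrt(5)/20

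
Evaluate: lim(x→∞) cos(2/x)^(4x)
This is an exponential indeterminate form.

For exponential indeterminate forms, take the natural log:
  Let L = lim(x→∞) cos(2/x)^(4x)
  Then ln(L) = lim(x→∞) [exponent × ln(base)]
  Evaluate using L'Hôpital or standard limits, then exponentiate.
  L = 1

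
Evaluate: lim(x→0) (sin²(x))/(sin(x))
This is a 0/0 indeterminate form.

Apply L'Hôpital's rule: differentiate numerator and denominator separately.
  f(x) = sin(x)^2   ⇒   f'(x) = 2·sin(x)·cos(x)
  g(x) = sin(x)   ⇒   g'(x) = cos(x)
  lim(x→0) f'(x)/g'(x) = lim(x→0) (2·sin(x)·cos(x))/(cos(x))
  = 0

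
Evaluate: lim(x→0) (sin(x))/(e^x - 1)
This is a 0/0 indeterminate form.

Apply L'Hôpital's rule: differentiate numerator and denominator separately.
  f(x) = sin(x)   ⇒   f'(x) = cos(x)
  g(x) = e^(x) - 1   ⇒   g'(x) = e^(x)
  lim(x→0) f'(x)/g'(x) = lim(x→0) (cos(x))/(e^(x))
  = 1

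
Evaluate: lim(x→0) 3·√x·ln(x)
This is a 0·∞ indeterminate form.

Rewrite 0·∞ as a quotient (0/0 or ∞/∞ form), then apply L'Hôpital's rule:
  lim(x→0) 3·√x·ln(x) = 0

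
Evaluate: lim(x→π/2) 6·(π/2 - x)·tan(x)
This is a 0·∞ indeterminate form.

Rewrite 0·∞ as a quotient (0/0 or ∞/∞ form), then apply L'Hôpital's rule:
  lim(x→π/2) 6·(π/2 - x)·tan(x) = 6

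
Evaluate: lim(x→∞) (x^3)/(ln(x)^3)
This is an ∞/∞ indeterminate form.

Apply L'Hôpital's rule: differentiate numerator and denominator separately.
  f(x) = x^3   ⇒   f'(x) = 3·x^2
  g(x) = ln(x)^3   ⇒   g'(x) = 3·ln(x)^2/x
  lim(x→∞) f'(x)/g'(x) = lim(x→∞) (3·x^2)/(3·ln(x)^2/x)
  = ∞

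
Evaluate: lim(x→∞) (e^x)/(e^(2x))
This is an ∞/∞ indeterminate form.

Apply L'Hôpital's rule: differentiate numerator and denominator separately.
  f(x) = e^(x)   ⇒   f'(x) = e^(x)
  g(x) = e^(2·x)   ⇒   g'(x) = 2·e^(2·x)
  lim(x→∞) f'(x)/g'(x) = lim(x→∞) (e^(x))/(2·e^(2·x))
  = 0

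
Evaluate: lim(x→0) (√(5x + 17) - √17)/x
This is a standard limit.

Factor or rationalize the expression:
  lim(x→0) (√(5x + 17) - √17)/x = 5·sqrt(17)/34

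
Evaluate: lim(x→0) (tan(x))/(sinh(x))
This is a 0/0 indeterminate form.

Apply L'Hôpital's rule: differentiate numerator and denominator separately.
  f(x) = tan(x)   ⇒   f'(x) = tan(x)^2 + 1
  g(x) = sinh(x)   ⇒   g'(x) = cosh(x)
  lim(x→0) f'(x)/g'(x) = lim(x→0) (tan(x)^2 + 1)/(cosh(x))
  = 1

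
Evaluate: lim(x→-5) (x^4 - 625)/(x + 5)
This is a standard limit.

Factor or rationalize the expression:
  lim(x→-5) (x^4 - 625)/(x + 5) = -500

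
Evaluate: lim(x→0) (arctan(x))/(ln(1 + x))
This is a 0/0 indeterminate form.

Apply L'Hôpital's rule: differentiate numerator and denominator separately.
  f(x) = atan(x)   ⇒   f'(x) = 1/(x^2 + 1)
  g(x) = ln(x + 1)   ⇒   g'(x) = 1/(x + 1)
  lim(x→0) f'(x)/g'(x) = lim(x→0) (1/(x^2 + 1))/(1/(x + 1))
  = 1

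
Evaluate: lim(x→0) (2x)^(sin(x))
This is an exponential indeterminate form.

For exponential indeterminate forms, take the natural log:
  Let L = lim(x→0) (2x)^(sin(x))
  Then ln(L) = lim(x→0) [exponent × ln(base)]
  Evaluate using L'Hôpital or standard limits, then exponentiate.
  L = 1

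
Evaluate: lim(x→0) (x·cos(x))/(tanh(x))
This is a 0/0 indeterminate form.

Apply L'Hôpital's rule: differentiate numerator and denominator separately.
  f(x) = x·cos(x)   ⇒   f'(x) = -x·sin(x) + cos(x)
  g(x) = tanh(x)   ⇒   g'(x) = 1 - tanh(x)^2
  lim(x→0) f'(x)/g'(x) = lim(x→0) (-x·sin(x) + cos(x))/(1 - tanh(x)^2)
  = 1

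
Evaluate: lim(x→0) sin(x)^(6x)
This is an exponential indeterminate form.

For exponential indeterminate forms, take the natural log:
  Let L = lim(x→0) sin(x)^(6x)
  Then ln(L) = lim(x→0) [exponent × ln(base)]
  Evaluate using L'Hôpital or standard limits, then exponentiate.
  L = 1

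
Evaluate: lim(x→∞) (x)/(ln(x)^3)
This is an ∞/∞ indeterminate form.

Apply L'Hôpital's rule: differentiate numerator and denominator separately.
  f(x) = x   ⇒   f'(x) = 1
  g(x) = ln(x)^3   ⇒   g'(x) = 3·ln(x)^2/x
  lim(x→∞) f'(x)/g'(x) = lim(x→∞) (1)/(3·ln(x)^2/x)
  = ∞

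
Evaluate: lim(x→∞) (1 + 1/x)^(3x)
This is an exponential indeterminate form.

For exponential indeterminate forms, take the natural log:
  Let L = lim(x→∞) (1 + 1/x)^(3x)
  Then ln(L) = lim(x→∞) [exponent × ln(base)]
  Evaluate using L'Hôpital or standard limits, then exponentiate.
  L = e^(3)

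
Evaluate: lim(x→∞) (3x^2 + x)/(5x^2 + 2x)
This is an ∞/∞ indeterminate form.

Apply L'Hôpital's rule: differentiate numerator and denominator separately.
  f(x) = 3·x^2 + x   ⇒   f'(x) = 6·x + 1
  g(x) = 5·x^2 + 2·x   ⇒   g'(x) = 10·x + 2
  lim(x→∞) f'(x)/g'(x) = lim(x→∞) (6·x + 1)/(10·x + 2)
  = 3/5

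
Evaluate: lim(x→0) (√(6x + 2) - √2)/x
This is a standard limit.

Factor or rationalize the expression:
  lim(x→0) (√(6x + 2) - √2)/x = 3·sqrt(2)/2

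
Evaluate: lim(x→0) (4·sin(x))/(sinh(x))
This is a 0/0 indeterminate form.

Apply L'Hôpital's rule: differentiate numerator and denominator separately.
  f(x) = 4·sin(x)   ⇒   f'(x) = 4·cos(x)
  g(x) = sinh(x)   ⇒   g'(x) = cosh(x)
  lim(x→0) f'(x)/g'(x) = lim(x→0) (4·cos(x))/(cosh(x))
  = 4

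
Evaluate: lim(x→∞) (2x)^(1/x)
This is an exponential indeterminate form.

For exponential indeterminate forms, take the natural log:
  Let L = lim(x→∞) (2x)^(1/x)
  Then ln(L) = lim(x→∞) [exponent × ln(base)]
  Evaluate using L'Hôpital or standard limits, then exponentiate.
  L = 1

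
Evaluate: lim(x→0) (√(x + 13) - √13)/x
This is a standard limit.

Factor or rationalize the expression:
  lim(x→0) (√(x + 13) - √13)/x = sqrt(13)/26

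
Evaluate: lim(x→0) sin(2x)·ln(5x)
This is a 0·∞ indeterminate form.

Rewrite 0·∞ as a quotient (0/0 or ∞/∞ form), then apply L'Hôpital's rule:
  lim(x→0) sin(2x)·ln(5x) = 0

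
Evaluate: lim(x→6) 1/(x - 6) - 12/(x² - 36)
This is an ∞-∞ indeterminate form.

Combine fractions or rationalize to convert ∞-∞ to 0/0 form:
  lim(x→6) 1/(x - 6) - 12/(x² - 36) = 1/12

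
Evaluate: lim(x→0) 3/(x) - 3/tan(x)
This is an ∞-∞ indeterminate form.

Combine fractions or rationalize to convert ∞-∞ to 0/0 form:
  lim(x→0) 3/(x) - 3/tan(x) = 0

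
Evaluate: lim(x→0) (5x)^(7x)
This is an exponential indeterminate form.

For exponential indeterminate forms, take the natural log:
  Let L = lim(x→0) (5x)^(7x)
  Then ln(L) = lim(x→0) [exponent × ln(base)]
  Evaluate using L'Hôpital or standard limits, then exponentiate.
  L = 1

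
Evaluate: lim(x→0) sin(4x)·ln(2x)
This is a 0·∞ indeterminate form.

Rewrite 0·∞ as a quotient (0/0 or ∞/∞ form), then apply L'Hôpital's rule:
  lim(x→0) sin(4x)·ln(2x) = 0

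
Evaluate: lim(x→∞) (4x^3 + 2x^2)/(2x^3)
This is an ∞/∞ indeterminate form.

Apply L'Hôpital's rule: differentiate numerator and denominator separately.
  f(x) = 4·x^3 + 2·x^2   ⇒   f'(x) = 12·x^2 + 4·x
  g(x) = 2·x^3   ⇒   g'(x) = 6·x^2
  lim(x→∞) f'(x)/g'(x) = lim(x→∞) (12·x^2 + 4·x)/(6·x^2)
  = 2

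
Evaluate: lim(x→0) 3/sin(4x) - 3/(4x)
This is an ∞-∞ indeterminate form.

Combine fractions or rationalize to convert ∞-∞ to 0/0 form:
  lim(x→0) 3/sin(4x) - 3/(4x) = 0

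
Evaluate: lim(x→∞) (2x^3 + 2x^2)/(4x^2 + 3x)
This is an ∞/∞ indeterminate form.

Apply L'Hôpital's rule: differentiate numerator and denominator separately.
  f(x) = 2·x^3 + 2·x^2   ⇒   f'(x) = 6·x^2 + 4·x
  g(x) = 4·x^2 + 3·x   ⇒   g'(x) = 8·x + 3
  lim(x→∞) f'(x)/g'(x) = lim(x→∞) (6·x^2 + 4·x)/(8·x + 3)
  = ∞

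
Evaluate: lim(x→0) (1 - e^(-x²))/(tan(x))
This is a 0/0 indeterminate form.

Apply L'Hôpital's rule: differentiate numerator and denominator separately.
  f(x) = 1 - e^(-x^2)   ⇒   f'(x) = 2·x·e^(-x^2)
  g(x) = tan(x)   ⇒   g'(x) = tan(x)^2 + 1
  lim(x→0) f'(x)/g'(x) = lim(x→0) (2·x·e^(-x^2))/(tan(x)^2 + 1)
  = 0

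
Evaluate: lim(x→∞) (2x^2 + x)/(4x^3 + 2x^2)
This is an ∞/∞ indeterminate form.

Apply L'Hôpital's rule: differentiate numerator and denominator separately.
  f(x) = 2·x^2 + x   ⇒   f'(x) = 4·x + 1
  g(x) = 4·x^3 + 2·x^2   ⇒   g'(x) = 12·x^2 + 4·x
  lim(x→∞) f'(x)/g'(x) = lim(x→∞) (4·x + 1)/(12·x^2 + 4·x)
  = 0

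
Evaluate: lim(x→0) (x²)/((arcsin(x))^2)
This is a 0/0 indeterminate form.

Apply L'Hôpital's rule: differentiate numerator and denominator separately.
  f(x) = x^2   ⇒   f'(x) = 2·x
  g(x) = asin(x)^2   ⇒   g'(x) = 2·asin(x)/sqrt(1 - x^2)
  lim(x→0) f'(x)/g'(x) = lim(x→0) (2·x)/(2·asin(x)/sqrt(1 - x^2))
  = 1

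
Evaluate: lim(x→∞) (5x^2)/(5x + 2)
This is an ∞/∞ indeterminate form.

Apply L'Hôpital's rule: differentiate numerator and denominator separately.
  f(x) = 5·x^2   ⇒   f'(x) = 10·x
  g(x) = 5·x + 2   ⇒   g'(x) = 5
  lim(x→∞) f'(x)/g'(x) = lim(x→∞) (10·x)/(5)
  = ∞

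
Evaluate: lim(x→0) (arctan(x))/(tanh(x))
This is a 0/0 indeterminate form.

Apply L'Hôpital's rule: differentiate numerator and denominator separately.
  f(x) = atan(x)   ⇒   f'(x) = 1/(x^2 + 1)
  g(x) = tanh(x)   ⇒   g'(x) = 1 - tanh(x)^2
  lim(x→0) f'(x)/g'(x) = lim(x→0) (1/(x^2 + 1))/(1 - tanh(x)^2)
  = 1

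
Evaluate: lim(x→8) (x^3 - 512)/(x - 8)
This is a standard limit.

Factor or rationalize the expression:
  lim(x→8) (x^3 - 512)/(x - 8) = 192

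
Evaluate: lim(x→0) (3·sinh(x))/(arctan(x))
This is a 0/0 indeterminate form.

Apply L'Hôpital's rule: differentiate numerator and denominator separately.
  f(x) = 3·sinh(x)   ⇒   f'(x) = 3·cosh(x)
  g(x) = atan(x)   ⇒   g'(x) = 1/(x^2 + 1)
  lim(x→0) f'(x)/g'(x) = lim(x→0) (3·cosh(x))/(1/(x^2 + 1))
  = 3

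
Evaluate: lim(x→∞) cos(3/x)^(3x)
This is an exponential indeterminate form.

For exponential indeterminate forms, take the natural log:
  Let L = lim(x→∞) cos(3/x)^(3x)
  Then ln(L) = lim(x→∞) [exponent × ln(base)]
  Evaluate using L'Hôpital or standard limits, then exponentiate.
  L = 1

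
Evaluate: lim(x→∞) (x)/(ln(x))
This is an ∞/∞ indeterminate form.

Apply L'Hôpital's rule: differentiate numerator and denominator separately.
  f(x) = x   ⇒   f'(x) = 1
  g(x) = ln(x)   ⇒   g'(x) = 1/x
  lim(x→∞) f'(x)/g'(x) = lim(x→∞) (1)/(1/x)
  = ∞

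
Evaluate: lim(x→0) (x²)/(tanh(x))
This is a 0/0 indeterminate form.

Apply L'Hôpital's rule: differentiate numerator and denominator separately.
  f(x) = x^2   ⇒   f'(x) = 2·x
  g(x) = tanh(x)   ⇒   g'(x) = 1 - tanh(x)^2
  lim(x→0) f'(x)/g'(x) = lim(x→0) (2·x)/(1 - tanh(x)^2)
  = 0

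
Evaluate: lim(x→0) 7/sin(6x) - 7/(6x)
This is an ∞-∞ indeterminate form.

Combine fractions or rationalize to convert ∞-∞ to 0/0 form:
  lim(x→0) 7/sin(6x) - 7/(6x) = 0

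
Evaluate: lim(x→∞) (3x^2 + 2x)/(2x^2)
This is an ∞/∞ indeterminate form.

Apply L'Hôpital's rule: differentiate numerator and denominator separately.
  f(x) = 3·x^2 + 2·x   ⇒   f'(x) = 6·x + 2
  g(x) = 2·x^2   ⇒   g'(x) = 4·x
  lim(x→∞) f'(x)/g'(x) = lim(x→∞) (6·x + 2)/(4·x)
  = 3/2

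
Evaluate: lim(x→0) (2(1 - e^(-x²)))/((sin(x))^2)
This is a 0/0 indeterminate form.

Apply L'Hôpital's rule: differentiate numerator and denominator separately.
  f(x) = 2 - 2·e^(-x^2)   ⇒   f'(x) = 4·x·e^(-x^2)
  g(x) = sin(x)^2   ⇒   g'(x) = 2·sin(x)·cos(x)
  lim(x→0) f'(x)/g'(x) = lim(x→0) (4·x·e^(-x^2))/(2·sin(x)·cos(x))
  = 2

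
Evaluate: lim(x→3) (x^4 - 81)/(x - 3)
This is a standard limit.

Factor or rationalize the expression:
  lim(x→3) (x^4 - 81)/(x - 3) = 108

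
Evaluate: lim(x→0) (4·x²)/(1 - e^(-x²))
This is a 0/0 indeterminate form.

Apply L'Hôpital's rule: differentiate numerator and denominator separately.
  f(x) = 4·x^2   ⇒   f'(x) = 8·x
  g(x) = 1 - e^(-x^2)   ⇒   g'(x) = 2·x·e^(-x^2)
  lim(x→0) f'(x)/g'(x) = lim(x→0) (8·x)/(2·x·e^(-x^2))
  = 4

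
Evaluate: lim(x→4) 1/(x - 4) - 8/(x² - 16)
This is an ∞-∞ indeterminate form.

Combine fractions or rationalize to convert ∞-∞ to 0/0 form:
  lim(x→4) 1/(x - 4) - 8/(x² - 16) = 1/8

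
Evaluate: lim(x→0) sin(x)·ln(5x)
This is a 0·∞ indeterminate form.

Rewrite 0·∞ as a quotient (0/0 or ∞/∞ form), then apply L'Hôpital's rule:
  lim(x→0) sin(x)·ln(5x) = 0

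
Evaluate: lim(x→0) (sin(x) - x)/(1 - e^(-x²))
This is a 0/0 indeterminate form.

Apply L'Hôpital's rule: differentiate numerator and denominator separately.
  f(x) = -x + sin(x)   ⇒   f'(x) = cos(x) - 1
  g(x) = 1 - e^(-x^2)   ⇒   g'(x) = 2·x·e^(-x^2)
  lim(x→0) f'(x)/g'(x) = lim(x→0) (cos(x) - 1)/(2·x·e^(-x^2))
  = 0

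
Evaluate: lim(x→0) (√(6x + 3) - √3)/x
This is a standard limit.

Factor or rationalize the expression:
  lim(x→0) (√(6x + 3) - √3)/x = sqrt(3)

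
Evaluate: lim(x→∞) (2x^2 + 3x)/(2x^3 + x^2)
This is an ∞/∞ indeterminate form.

Apply L'Hôpital's rule: differentiate numerator and denominator separately.
  f(x) = 2·x^2 + 3·x   ⇒   f'(x) = 4·x + 3
  g(x) = 2·x^3 + x^2   ⇒   g'(x) = 6·x^2 + 2·x
  lim(x→∞) f'(x)/g'(x) = lim(x→∞) (4·x + 3)/(6·x^2 + 2·x)
  = 0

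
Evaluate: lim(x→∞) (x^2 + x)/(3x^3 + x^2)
This is an ∞/∞ indeterminate form.

Apply L'Hôpital's rule: differentiate numerator and denominator separately.
  f(x) = x^2 + x   ⇒   f'(x) = 2·x + 1
  g(x) = 3·x^3 + x^2   ⇒   g'(x) = 9·x^2 + 2·x
  lim(x→∞) f'(x)/g'(x) = lim(x→∞) (2·x + 1)/(9·x^2 + 2·x)
  = 0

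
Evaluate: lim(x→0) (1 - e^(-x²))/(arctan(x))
This is a 0/0 indeterminate form.

Apply L'Hôpital's rule: differentiate numerator and denominator separately.
  f(x) = 1 - e^(-x^2)   ⇒   f'(x) = 2·x·e^(-x^2)
  g(x) = atan(x)   ⇒   g'(x) = 1/(x^2 + 1)
  lim(x→0) f'(x)/g'(x) = lim(x→0) (2·x·e^(-x^2))/(1/(x^2 + 1))
  = 0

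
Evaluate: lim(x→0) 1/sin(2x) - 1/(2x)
This is an ∞-∞ indeterminate form.

Combine fractions or rationalize to convert ∞-∞ to 0/0 form:
  lim(x→0) 1/sin(2x) - 1/(2x) = 0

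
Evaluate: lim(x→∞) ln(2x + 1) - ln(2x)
This is an ∞-∞ indeterminate form.

Combine fractions or rationalize to convert ∞-∞ to 0/0 form:
  lim(x→∞) ln(2x + 1) - ln(2x) = 0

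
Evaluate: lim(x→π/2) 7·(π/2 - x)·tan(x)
This is a 0·∞ indeterminate form.

Rewrite 0·∞ as a quotient (0/0 or ∞/∞ form), then apply L'Hôpital's rule:
  lim(x→π/2) 7·(π/2 - x)·tan(x) = 7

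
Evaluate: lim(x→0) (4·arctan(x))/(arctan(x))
This is a 0/0 indeterminate form.

Apply L'Hôpital's rule: differentiate numerator and denominator separately.
  f(x) = 4·atan(x)   ⇒   f'(x) = 4/(x^2 + 1)
  g(x) = atan(x)   ⇒   g'(x) = 1/(x^2 + 1)
  lim(x→0) f'(x)/g'(x) = lim(x→0) (4/(x^2 + 1))/(1/(x^2 + 1))
  = 4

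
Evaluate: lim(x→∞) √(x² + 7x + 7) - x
This is an ∞-∞ indeterminate form.

Combine fractions or rationalize to convert ∞-∞ to 0/0 form:
  lim(x→∞) √(x² + 7x + 7) - x = 7/2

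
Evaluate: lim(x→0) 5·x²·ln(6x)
This is a 0·∞ indeterminate form.

Rewrite 0·∞ as a quotient (0/0 or ∞/∞ form), then apply L'Hôpital's rule:
  lim(x→0) 5·x²·ln(6x) = 0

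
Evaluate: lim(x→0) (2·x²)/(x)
This is a 0/0 indeterminate form.

Apply L'Hôpital's rule: differentiate numerator and denominator separately.
  f(x) = 2·x^2   ⇒   f'(x) = 4·x
  g(x) = x   ⇒   g'(x) = 1
  lim(x→0) f'(x)/g'(x) = lim(x→0) (4·x)/(1)
  = 0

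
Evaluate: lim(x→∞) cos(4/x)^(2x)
This is an exponential indeterminate form.

For exponential indeterminate forms, take the natural log:
  Let L = lim(x→∞) cos(4/x)^(2x)
  Then ln(L) = lim(x→∞) [exponent × ln(base)]
  Evaluate using L'Hôpital or standard limits, then exponentiate.
  L = 1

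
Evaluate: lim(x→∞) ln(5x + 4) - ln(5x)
This is an ∞-∞ indeterminate form.

Combine fractions or rationalize to convert ∞-∞ to 0/0 form:
  lim(x→∞) ln(5x + 4) - ln(5x) = 0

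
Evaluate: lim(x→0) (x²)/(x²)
This is a 0/0 indeterminate form.

Apply L'Hôpital's rule: differentiate numerator and denominator separately.
  f(x) = x^2   ⇒   f'(x) = 2·x
  g(x) = x^2   ⇒   g'(x) = 2·x
  lim(x→0) f'(x)/g'(x) = lim(x→0) (2·x)/(2·x)
  = 1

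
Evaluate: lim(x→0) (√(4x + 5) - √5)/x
This is a standard limit.

Factor or rationalize the expression:
  lim(x→0) (√(4x + 5) - √5)/x = 2·sqrt(5)/5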